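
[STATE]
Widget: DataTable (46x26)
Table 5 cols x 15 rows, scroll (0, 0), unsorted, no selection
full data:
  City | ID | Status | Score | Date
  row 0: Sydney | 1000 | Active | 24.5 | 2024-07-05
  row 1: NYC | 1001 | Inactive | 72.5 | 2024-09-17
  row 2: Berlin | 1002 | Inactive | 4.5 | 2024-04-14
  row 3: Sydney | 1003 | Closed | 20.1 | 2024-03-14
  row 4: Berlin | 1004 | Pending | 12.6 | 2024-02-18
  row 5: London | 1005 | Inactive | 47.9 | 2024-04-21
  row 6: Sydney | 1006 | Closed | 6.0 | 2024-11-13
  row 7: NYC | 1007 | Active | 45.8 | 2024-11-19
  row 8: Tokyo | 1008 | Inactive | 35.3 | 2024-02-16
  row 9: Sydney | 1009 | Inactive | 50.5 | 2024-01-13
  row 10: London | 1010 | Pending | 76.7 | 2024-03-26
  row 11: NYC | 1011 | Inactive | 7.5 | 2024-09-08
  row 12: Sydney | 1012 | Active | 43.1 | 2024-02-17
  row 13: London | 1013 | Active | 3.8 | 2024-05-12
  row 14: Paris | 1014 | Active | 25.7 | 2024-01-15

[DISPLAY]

City  │ID  │Status  │Score│Date               
──────┼────┼────────┼─────┼──────────         
Sydney│1000│Active  │24.5 │2024-07-05         
NYC   │1001│Inactive│72.5 │2024-09-17         
Berlin│1002│Inactive│4.5  │2024-04-14         
Sydney│1003│Closed  │20.1 │2024-03-14         
Berlin│1004│Pending │12.6 │2024-02-18         
London│1005│Inactive│47.9 │2024-04-21         
Sydney│1006│Closed  │6.0  │2024-11-13         
NYC   │1007│Active  │45.8 │2024-11-19         
Tokyo │1008│Inactive│35.3 │2024-02-16         
Sydney│1009│Inactive│50.5 │2024-01-13         
London│1010│Pending │76.7 │2024-03-26         
NYC   │1011│Inactive│7.5  │2024-09-08         
Sydney│1012│Active  │43.1 │2024-02-17         
London│1013│Active  │3.8  │2024-05-12         
Paris │1014│Active  │25.7 │2024-01-15         
                                              
                                              
                                              
                                              
                                              
                                              
                                              
                                              
                                              


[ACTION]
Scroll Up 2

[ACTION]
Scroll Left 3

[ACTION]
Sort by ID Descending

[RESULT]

City  │ID ▼│Status  │Score│Date               
──────┼────┼────────┼─────┼──────────         
Paris │1014│Active  │25.7 │2024-01-15         
London│1013│Active  │3.8  │2024-05-12         
Sydney│1012│Active  │43.1 │2024-02-17         
NYC   │1011│Inactive│7.5  │2024-09-08         
London│1010│Pending │76.7 │2024-03-26         
Sydney│1009│Inactive│50.5 │2024-01-13         
Tokyo │1008│Inactive│35.3 │2024-02-16         
NYC   │1007│Active  │45.8 │2024-11-19         
Sydney│1006│Closed  │6.0  │2024-11-13         
London│1005│Inactive│47.9 │2024-04-21         
Berlin│1004│Pending │12.6 │2024-02-18         
Sydney│1003│Closed  │20.1 │2024-03-14         
Berlin│1002│Inactive│4.5  │2024-04-14         
NYC   │1001│Inactive│72.5 │2024-09-17         
Sydney│1000│Active  │24.5 │2024-07-05         
                                              
                                              
                                              
                                              
                                              
                                              
                                              
                                              
                                              


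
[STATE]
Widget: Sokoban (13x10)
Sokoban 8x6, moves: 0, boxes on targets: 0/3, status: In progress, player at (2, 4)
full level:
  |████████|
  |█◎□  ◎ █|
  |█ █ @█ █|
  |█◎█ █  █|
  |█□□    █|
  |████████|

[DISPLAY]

████████     
█◎□  ◎ █     
█ █ @█ █     
█◎█ █  █     
█□□    █     
████████     
Moves: 0  0/3
             
             
             


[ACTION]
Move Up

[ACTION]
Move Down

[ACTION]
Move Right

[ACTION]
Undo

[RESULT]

████████     
█◎□ @◎ █     
█ █  █ █     
█◎█ █  █     
█□□    █     
████████     
Moves: 1  0/3
             
             
             


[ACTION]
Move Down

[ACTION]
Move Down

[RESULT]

████████     
█◎□  ◎ █     
█ █ @█ █     
█◎█ █  █     
█□□    █     
████████     
Moves: 2  0/3
             
             
             


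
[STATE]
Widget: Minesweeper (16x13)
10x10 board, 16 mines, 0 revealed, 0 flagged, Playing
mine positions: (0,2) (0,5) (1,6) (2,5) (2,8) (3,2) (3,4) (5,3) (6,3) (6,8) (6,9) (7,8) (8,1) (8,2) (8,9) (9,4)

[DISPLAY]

■■■■■■■■■■      
■■■■■■■■■■      
■■■■■■■■■■      
■■■■■■■■■■      
■■■■■■■■■■      
■■■■■■■■■■      
■■■■■■■■■■      
■■■■■■■■■■      
■■■■■■■■■■      
■■■■■■■■■■      
                
                
                


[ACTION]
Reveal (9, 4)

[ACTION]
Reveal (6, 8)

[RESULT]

■■✹■■✹■■■■      
■■■■■■✹■■■      
■■■■■✹■■✹■      
■■✹■✹■■■■■      
■■■■■■■■■■      
■■■✹■■■■■■      
■■■✹■■■■✹✹      
■■■■■■■■✹■      
■✹✹■■■■■■✹      
■■■■✹■■■■■      
                
                
                


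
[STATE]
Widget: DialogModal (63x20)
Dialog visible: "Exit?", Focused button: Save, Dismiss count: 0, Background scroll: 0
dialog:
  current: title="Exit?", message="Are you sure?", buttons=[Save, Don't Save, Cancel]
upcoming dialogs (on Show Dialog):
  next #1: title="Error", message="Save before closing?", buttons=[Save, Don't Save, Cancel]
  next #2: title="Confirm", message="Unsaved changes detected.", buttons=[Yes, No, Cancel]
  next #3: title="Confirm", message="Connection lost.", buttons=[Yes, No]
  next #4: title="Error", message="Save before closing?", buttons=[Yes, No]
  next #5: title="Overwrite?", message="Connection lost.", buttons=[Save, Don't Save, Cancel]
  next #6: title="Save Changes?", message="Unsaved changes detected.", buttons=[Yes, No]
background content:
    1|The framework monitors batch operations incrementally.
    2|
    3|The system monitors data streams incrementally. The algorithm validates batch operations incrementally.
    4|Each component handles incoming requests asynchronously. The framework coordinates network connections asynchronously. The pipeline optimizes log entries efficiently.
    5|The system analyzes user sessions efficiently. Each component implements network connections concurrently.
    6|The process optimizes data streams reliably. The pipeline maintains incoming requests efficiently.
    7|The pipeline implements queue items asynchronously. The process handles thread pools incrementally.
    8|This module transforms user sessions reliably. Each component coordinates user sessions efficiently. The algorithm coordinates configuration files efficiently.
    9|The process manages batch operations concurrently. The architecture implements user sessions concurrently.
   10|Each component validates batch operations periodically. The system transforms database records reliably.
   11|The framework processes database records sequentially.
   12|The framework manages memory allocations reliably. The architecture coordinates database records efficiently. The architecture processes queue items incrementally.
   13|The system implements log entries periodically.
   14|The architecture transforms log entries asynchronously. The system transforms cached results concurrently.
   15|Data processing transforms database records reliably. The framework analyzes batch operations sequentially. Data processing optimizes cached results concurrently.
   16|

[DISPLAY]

The framework monitors batch operations incrementally.         
                                                               
The system monitors data streams incrementally. The algorithm v
Each component handles incoming requests asynchronously. The fr
The system analyzes user sessions efficiently. Each component i
The process optimizes data streams reliably. The pipeline maint
The pipeline implements queue items asynchronously. The process
This module tra┌──────────────────────────────┐Each component c
The process man│            Exit?             │ly. The architec
Each component │        Are you sure?         │dically. The sys
The framework p│ [Save]  Don't Save   Cancel  │tially.         
The framework m└──────────────────────────────┘ly. The architec
The system implements log entries periodically.                
The architecture transforms log entries asynchronously. The sys
Data processing transforms database records reliably. The frame
                                                               
                                                               
                                                               
                                                               
                                                               


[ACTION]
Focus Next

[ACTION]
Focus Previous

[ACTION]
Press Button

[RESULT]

The framework monitors batch operations incrementally.         
                                                               
The system monitors data streams incrementally. The algorithm v
Each component handles incoming requests asynchronously. The fr
The system analyzes user sessions efficiently. Each component i
The process optimizes data streams reliably. The pipeline maint
The pipeline implements queue items asynchronously. The process
This module transforms user sessions reliably. Each component c
The process manages batch operations concurrently. The architec
Each component validates batch operations periodically. The sys
The framework processes database records sequentially.         
The framework manages memory allocations reliably. The architec
The system implements log entries periodically.                
The architecture transforms log entries asynchronously. The sys
Data processing transforms database records reliably. The frame
                                                               
                                                               
                                                               
                                                               
                                                               


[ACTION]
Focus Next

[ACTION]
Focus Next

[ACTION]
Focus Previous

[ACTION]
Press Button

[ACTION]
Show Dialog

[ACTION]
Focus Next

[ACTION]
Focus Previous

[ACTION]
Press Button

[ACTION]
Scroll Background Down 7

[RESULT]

This module transforms user sessions reliably. Each component c
The process manages batch operations concurrently. The architec
Each component validates batch operations periodically. The sys
The framework processes database records sequentially.         
The framework manages memory allocations reliably. The architec
The system implements log entries periodically.                
The architecture transforms log entries asynchronously. The sys
Data processing transforms database records reliably. The frame
                                                               
                                                               
                                                               
                                                               
                                                               
                                                               
                                                               
                                                               
                                                               
                                                               
                                                               
                                                               


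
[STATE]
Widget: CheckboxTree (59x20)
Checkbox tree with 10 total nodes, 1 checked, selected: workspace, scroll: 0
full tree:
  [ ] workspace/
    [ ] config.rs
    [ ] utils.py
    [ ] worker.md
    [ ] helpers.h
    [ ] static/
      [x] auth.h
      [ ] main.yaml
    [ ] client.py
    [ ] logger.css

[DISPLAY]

>[-] workspace/                                            
   [ ] config.rs                                           
   [ ] utils.py                                            
   [ ] worker.md                                           
   [ ] helpers.h                                           
   [-] static/                                             
     [x] auth.h                                            
     [ ] main.yaml                                         
   [ ] client.py                                           
   [ ] logger.css                                          
                                                           
                                                           
                                                           
                                                           
                                                           
                                                           
                                                           
                                                           
                                                           
                                                           


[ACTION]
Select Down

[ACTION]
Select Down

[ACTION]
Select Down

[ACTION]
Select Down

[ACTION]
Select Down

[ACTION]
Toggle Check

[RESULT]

 [-] workspace/                                            
   [ ] config.rs                                           
   [ ] utils.py                                            
   [ ] worker.md                                           
   [ ] helpers.h                                           
>  [x] static/                                             
     [x] auth.h                                            
     [x] main.yaml                                         
   [ ] client.py                                           
   [ ] logger.css                                          
                                                           
                                                           
                                                           
                                                           
                                                           
                                                           
                                                           
                                                           
                                                           
                                                           


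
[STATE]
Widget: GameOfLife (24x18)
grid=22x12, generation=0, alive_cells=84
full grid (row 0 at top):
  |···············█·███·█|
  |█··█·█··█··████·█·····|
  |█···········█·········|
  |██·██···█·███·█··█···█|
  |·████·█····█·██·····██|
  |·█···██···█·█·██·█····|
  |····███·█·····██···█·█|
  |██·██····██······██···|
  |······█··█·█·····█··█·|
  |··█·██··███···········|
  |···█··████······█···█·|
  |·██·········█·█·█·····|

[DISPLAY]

Gen: 0                  
···············█·███·█  
█··█·█··█··████·█·····  
█···········█·········  
██·██···█·███·█··█···█  
·████·█····█·██·····██  
·█···██···█·█·██·█····  
····███·█·····██···█·█  
██·██····██······██···  
······█··█·█·····█··█·  
··█·██··███···········  
···█··████······█···█·  
·██·········█·█·█·····  
                        
                        
                        
                        
                        


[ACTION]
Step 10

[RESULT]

Gen: 10                 
··········██··········  
·········█··█·········  
········███········█··  
·····█···██·······███·  
····█·███████········█  
··██··█·█████·····██·█  
·██·██····██······██·█  
·███·······██·····██··  
██·······█·██·······█·  
·········█·█··········  
··········█···········  
······················  
                        
                        
                        
                        
                        


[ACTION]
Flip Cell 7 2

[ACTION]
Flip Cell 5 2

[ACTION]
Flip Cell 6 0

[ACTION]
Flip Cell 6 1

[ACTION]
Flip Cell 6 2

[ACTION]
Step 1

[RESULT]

Gen: 11                 
··········██··········  
········█·············  
········█··█······███·  
·····██···········███·  
····█·█·····█········█  
···█··█···········██·█  
··████···········█····  
·██·█·············█···  
███················█··  
·········█·██·········  
··········█···········  
······················  
                        
                        
                        
                        
                        


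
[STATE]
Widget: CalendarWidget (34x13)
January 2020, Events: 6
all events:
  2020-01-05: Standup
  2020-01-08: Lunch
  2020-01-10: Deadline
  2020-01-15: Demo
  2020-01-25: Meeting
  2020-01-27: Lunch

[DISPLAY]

           January 2020           
Mo Tu We Th Fr Sa Su              
       1  2  3  4  5*             
 6  7  8*  9 10* 11 12            
13 14 15* 16 17 18 19             
20 21 22 23 24 25* 26             
27* 28 29 30 31                   
                                  
                                  
                                  
                                  
                                  
                                  


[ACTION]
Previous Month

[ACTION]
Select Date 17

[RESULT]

          December 2019           
Mo Tu We Th Fr Sa Su              
                   1              
 2  3  4  5  6  7  8              
 9 10 11 12 13 14 15              
16 [17] 18 19 20 21 22            
23 24 25 26 27 28 29              
30 31                             
                                  
                                  
                                  
                                  
                                  


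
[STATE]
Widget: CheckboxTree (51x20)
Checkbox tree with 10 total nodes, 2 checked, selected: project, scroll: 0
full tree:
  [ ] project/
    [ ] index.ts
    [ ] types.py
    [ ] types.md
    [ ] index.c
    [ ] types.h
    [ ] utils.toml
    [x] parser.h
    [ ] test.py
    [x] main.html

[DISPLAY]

>[-] project/                                      
   [ ] index.ts                                    
   [ ] types.py                                    
   [ ] types.md                                    
   [ ] index.c                                     
   [ ] types.h                                     
   [ ] utils.toml                                  
   [x] parser.h                                    
   [ ] test.py                                     
   [x] main.html                                   
                                                   
                                                   
                                                   
                                                   
                                                   
                                                   
                                                   
                                                   
                                                   
                                                   


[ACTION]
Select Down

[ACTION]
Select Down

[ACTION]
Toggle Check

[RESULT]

 [-] project/                                      
   [ ] index.ts                                    
>  [x] types.py                                    
   [ ] types.md                                    
   [ ] index.c                                     
   [ ] types.h                                     
   [ ] utils.toml                                  
   [x] parser.h                                    
   [ ] test.py                                     
   [x] main.html                                   
                                                   
                                                   
                                                   
                                                   
                                                   
                                                   
                                                   
                                                   
                                                   
                                                   


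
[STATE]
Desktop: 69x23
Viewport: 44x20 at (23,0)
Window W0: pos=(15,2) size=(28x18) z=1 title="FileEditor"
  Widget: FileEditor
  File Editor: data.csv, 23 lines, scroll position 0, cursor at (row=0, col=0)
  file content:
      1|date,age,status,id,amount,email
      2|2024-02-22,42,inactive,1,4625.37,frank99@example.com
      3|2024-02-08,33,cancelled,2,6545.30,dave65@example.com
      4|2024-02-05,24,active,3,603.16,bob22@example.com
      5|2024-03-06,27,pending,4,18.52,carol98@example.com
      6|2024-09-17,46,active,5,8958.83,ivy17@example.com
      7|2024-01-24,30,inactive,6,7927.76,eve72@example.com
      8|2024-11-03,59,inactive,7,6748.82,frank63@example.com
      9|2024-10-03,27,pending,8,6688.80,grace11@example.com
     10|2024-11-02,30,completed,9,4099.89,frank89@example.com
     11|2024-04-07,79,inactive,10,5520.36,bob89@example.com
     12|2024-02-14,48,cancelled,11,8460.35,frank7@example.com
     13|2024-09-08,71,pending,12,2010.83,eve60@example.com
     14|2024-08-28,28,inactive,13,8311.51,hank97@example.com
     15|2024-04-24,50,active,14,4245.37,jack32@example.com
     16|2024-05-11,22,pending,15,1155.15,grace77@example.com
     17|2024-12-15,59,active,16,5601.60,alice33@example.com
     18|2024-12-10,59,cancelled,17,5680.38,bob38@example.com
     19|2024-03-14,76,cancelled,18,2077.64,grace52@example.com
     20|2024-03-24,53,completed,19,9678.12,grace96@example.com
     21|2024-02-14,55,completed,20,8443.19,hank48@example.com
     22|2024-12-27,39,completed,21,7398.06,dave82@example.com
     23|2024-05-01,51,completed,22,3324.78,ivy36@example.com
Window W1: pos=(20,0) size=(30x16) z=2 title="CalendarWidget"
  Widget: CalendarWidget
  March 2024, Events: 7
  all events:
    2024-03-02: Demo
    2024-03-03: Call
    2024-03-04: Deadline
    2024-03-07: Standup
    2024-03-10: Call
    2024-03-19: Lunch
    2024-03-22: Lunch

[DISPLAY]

━━━━━━━━━━━━━━━━━━━━━━━━━━┓                 
alendarWidget             ┃                 
──────────────────────────┨                 
       March 2024         ┃                 
 Tu We Th Fr Sa Su        ┃                 
           1  2*  3*      ┃                 
*  5  6  7*  8  9 10*     ┃                 
 12 13 14 15 16 17        ┃                 
 19* 20 21 22* 23 24      ┃                 
 26 27 28 29 30 31        ┃                 
                          ┃                 
                          ┃                 
                          ┃                 
                          ┃                 
                          ┃                 
━━━━━━━━━━━━━━━━━━━━━━━━━━┛                 
-14,48,cancelled,1░┃                        
-08,71,pending,12,░┃                        
-28,28,inactive,13▼┃                        
━━━━━━━━━━━━━━━━━━━┛                        


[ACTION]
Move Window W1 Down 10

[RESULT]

                                            
                                            
━━━━━━━━━━━━━━━━━━━┓                        
itor               ┃                        
───────────────────┨                        
e,status,id,amount▲┃                        
-22,42,inactive,1,█┃                        
━━━━━━━━━━━━━━━━━━━━━━━━━━┓                 
alendarWidget             ┃                 
──────────────────────────┨                 
       March 2024         ┃                 
 Tu We Th Fr Sa Su        ┃                 
           1  2*  3*      ┃                 
*  5  6  7*  8  9 10*     ┃                 
 12 13 14 15 16 17        ┃                 
 19* 20 21 22* 23 24      ┃                 
 26 27 28 29 30 31        ┃                 
                          ┃                 
                          ┃                 
                          ┃                 


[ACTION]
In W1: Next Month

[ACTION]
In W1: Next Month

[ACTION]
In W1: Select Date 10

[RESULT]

                                            
                                            
━━━━━━━━━━━━━━━━━━━┓                        
itor               ┃                        
───────────────────┨                        
e,status,id,amount▲┃                        
-22,42,inactive,1,█┃                        
━━━━━━━━━━━━━━━━━━━━━━━━━━┓                 
alendarWidget             ┃                 
──────────────────────────┨                 
        May 2024          ┃                 
 Tu We Th Fr Sa Su        ┃                 
     1  2  3  4  5        ┃                 
  7  8  9 [10] 11 12      ┃                 
 14 15 16 17 18 19        ┃                 
 21 22 23 24 25 26        ┃                 
 28 29 30 31              ┃                 
                          ┃                 
                          ┃                 
                          ┃                 


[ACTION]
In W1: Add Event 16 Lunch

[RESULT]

                                            
                                            
━━━━━━━━━━━━━━━━━━━┓                        
itor               ┃                        
───────────────────┨                        
e,status,id,amount▲┃                        
-22,42,inactive,1,█┃                        
━━━━━━━━━━━━━━━━━━━━━━━━━━┓                 
alendarWidget             ┃                 
──────────────────────────┨                 
        May 2024          ┃                 
 Tu We Th Fr Sa Su        ┃                 
     1  2  3  4  5        ┃                 
  7  8  9 [10] 11 12      ┃                 
 14 15 16* 17 18 19       ┃                 
 21 22 23 24 25 26        ┃                 
 28 29 30 31              ┃                 
                          ┃                 
                          ┃                 
                          ┃                 


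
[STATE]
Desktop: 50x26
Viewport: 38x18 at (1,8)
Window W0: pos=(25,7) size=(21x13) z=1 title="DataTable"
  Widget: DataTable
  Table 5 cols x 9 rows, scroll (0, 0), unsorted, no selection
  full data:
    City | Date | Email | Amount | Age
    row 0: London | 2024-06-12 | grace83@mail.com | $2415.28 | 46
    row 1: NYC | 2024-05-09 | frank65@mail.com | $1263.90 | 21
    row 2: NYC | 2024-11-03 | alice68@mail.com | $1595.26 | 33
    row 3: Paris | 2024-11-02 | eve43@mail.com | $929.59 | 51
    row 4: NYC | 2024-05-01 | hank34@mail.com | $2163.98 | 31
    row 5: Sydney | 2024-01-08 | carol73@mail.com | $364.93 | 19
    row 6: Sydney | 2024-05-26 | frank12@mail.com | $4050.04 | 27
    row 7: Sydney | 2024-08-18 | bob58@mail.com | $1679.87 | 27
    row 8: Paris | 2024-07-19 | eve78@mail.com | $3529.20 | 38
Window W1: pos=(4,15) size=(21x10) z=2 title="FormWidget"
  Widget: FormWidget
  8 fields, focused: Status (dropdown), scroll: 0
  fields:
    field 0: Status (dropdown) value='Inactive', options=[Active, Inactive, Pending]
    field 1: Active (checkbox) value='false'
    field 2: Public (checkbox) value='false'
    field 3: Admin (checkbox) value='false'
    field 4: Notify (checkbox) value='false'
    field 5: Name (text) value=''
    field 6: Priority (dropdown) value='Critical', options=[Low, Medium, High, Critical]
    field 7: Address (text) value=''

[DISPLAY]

                        ┃ DataTable   
                        ┠─────────────
                        ┃City  │Date  
                        ┃──────┼──────
                        ┃London│2024-0
                        ┃NYC   │2024-0
                        ┃NYC   │2024-1
   ┏━━━━━━━━━━━━━━━━━━━┓┃Paris │2024-1
   ┃ FormWidget        ┃┃NYC   │2024-0
   ┠───────────────────┨┃Sydney│2024-0
   ┃> Status:     [In▼]┃┃Sydney│2024-0
   ┃  Active:     [ ]  ┃┗━━━━━━━━━━━━━
   ┃  Public:     [ ]  ┃              
   ┃  Admin:      [ ]  ┃              
   ┃  Notify:     [ ]  ┃              
   ┃  Name:       [   ]┃              
   ┗━━━━━━━━━━━━━━━━━━━┛              
                                      


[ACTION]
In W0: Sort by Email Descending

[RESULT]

                        ┃ DataTable   
                        ┠─────────────
                        ┃City  │Date  
                        ┃──────┼──────
                        ┃NYC   │2024-0
                        ┃London│2024-0
                        ┃NYC   │2024-0
   ┏━━━━━━━━━━━━━━━━━━━┓┃Sydney│2024-0
   ┃ FormWidget        ┃┃Paris │2024-0
   ┠───────────────────┨┃Paris │2024-1
   ┃> Status:     [In▼]┃┃Sydney│2024-0
   ┃  Active:     [ ]  ┃┗━━━━━━━━━━━━━
   ┃  Public:     [ ]  ┃              
   ┃  Admin:      [ ]  ┃              
   ┃  Notify:     [ ]  ┃              
   ┃  Name:       [   ]┃              
   ┗━━━━━━━━━━━━━━━━━━━┛              
                                      


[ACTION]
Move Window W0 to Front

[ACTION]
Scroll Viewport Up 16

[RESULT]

                                      
                                      
                                      
                                      
                                      
                                      
                                      
                        ┏━━━━━━━━━━━━━
                        ┃ DataTable   
                        ┠─────────────
                        ┃City  │Date  
                        ┃──────┼──────
                        ┃NYC   │2024-0
                        ┃London│2024-0
                        ┃NYC   │2024-0
   ┏━━━━━━━━━━━━━━━━━━━┓┃Sydney│2024-0
   ┃ FormWidget        ┃┃Paris │2024-0
   ┠───────────────────┨┃Paris │2024-1


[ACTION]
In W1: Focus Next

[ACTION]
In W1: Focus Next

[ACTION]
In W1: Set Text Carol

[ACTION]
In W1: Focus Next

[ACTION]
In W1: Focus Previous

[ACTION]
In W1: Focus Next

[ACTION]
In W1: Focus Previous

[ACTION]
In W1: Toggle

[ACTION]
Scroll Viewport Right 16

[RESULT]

                                      
                                      
                                      
                                      
                                      
                                      
                                      
             ┏━━━━━━━━━━━━━━━━━━━┓    
             ┃ DataTable         ┃    
             ┠───────────────────┨    
             ┃City  │Date      │E┃    
             ┃──────┼──────────┼─┃    
             ┃NYC   │2024-05-01│h┃    
             ┃London│2024-06-12│g┃    
             ┃NYC   │2024-05-09│f┃    
━━━━━━━━━━━━┓┃Sydney│2024-05-26│f┃    
dget        ┃┃Paris │2024-07-19│e┃    
────────────┨┃Paris │2024-11-02│e┃    


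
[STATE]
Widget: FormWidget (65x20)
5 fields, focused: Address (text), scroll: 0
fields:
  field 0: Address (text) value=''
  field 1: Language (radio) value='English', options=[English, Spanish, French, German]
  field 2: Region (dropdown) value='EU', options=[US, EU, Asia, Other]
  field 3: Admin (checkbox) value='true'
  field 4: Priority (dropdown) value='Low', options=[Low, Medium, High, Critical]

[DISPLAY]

> Address:    [                                                 ]
  Language:   (●) English  ( ) Spanish  ( ) French  ( ) German   
  Region:     [EU                                              ▼]
  Admin:      [x]                                                
  Priority:   [Low                                             ▼]
                                                                 
                                                                 
                                                                 
                                                                 
                                                                 
                                                                 
                                                                 
                                                                 
                                                                 
                                                                 
                                                                 
                                                                 
                                                                 
                                                                 
                                                                 


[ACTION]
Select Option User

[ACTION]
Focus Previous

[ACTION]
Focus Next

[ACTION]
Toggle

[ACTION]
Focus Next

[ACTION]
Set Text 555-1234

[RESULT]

  Address:    [                                                 ]
> Language:   (●) English  ( ) Spanish  ( ) French  ( ) German   
  Region:     [EU                                              ▼]
  Admin:      [x]                                                
  Priority:   [Low                                             ▼]
                                                                 
                                                                 
                                                                 
                                                                 
                                                                 
                                                                 
                                                                 
                                                                 
                                                                 
                                                                 
                                                                 
                                                                 
                                                                 
                                                                 
                                                                 


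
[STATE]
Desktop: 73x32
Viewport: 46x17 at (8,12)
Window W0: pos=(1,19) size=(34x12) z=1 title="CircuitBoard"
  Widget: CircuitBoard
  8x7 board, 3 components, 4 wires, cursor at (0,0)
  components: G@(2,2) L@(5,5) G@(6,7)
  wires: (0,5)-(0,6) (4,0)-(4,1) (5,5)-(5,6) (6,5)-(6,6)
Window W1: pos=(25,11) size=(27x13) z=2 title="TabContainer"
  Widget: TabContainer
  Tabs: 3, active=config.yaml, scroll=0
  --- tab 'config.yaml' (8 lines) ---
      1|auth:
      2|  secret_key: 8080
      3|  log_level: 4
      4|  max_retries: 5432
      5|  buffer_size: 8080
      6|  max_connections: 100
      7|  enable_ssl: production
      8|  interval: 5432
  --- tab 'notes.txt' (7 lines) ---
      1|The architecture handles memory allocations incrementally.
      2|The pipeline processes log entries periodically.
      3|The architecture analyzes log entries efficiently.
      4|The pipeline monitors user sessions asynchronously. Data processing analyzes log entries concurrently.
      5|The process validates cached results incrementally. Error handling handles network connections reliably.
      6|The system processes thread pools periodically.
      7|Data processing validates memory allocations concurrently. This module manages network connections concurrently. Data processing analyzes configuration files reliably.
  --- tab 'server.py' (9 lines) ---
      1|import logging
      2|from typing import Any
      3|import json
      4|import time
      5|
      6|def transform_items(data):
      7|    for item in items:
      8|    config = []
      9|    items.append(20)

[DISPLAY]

                 ┃ TabContainer            ┃  
                 ┠─────────────────────────┨  
                 ┃[config.yaml]│ notes.txt ┃  
                 ┃─────────────────────────┃  
                 ┃auth:                    ┃  
                 ┃  secret_key: 8080       ┃  
                 ┃  log_level: 4           ┃  
━━━━━━━━━━━━━━━━━┃  max_retries: 5432      ┃  
itBoard          ┃  buffer_size: 8080      ┃  
─────────────────┃  max_connections: 100   ┃  
 2 3 4 5 6 7     ┃  enable_ssl: production ┃  
                 ┗━━━━━━━━━━━━━━━━━━━━━━━━━┛  
                          ┃                   
                          ┃                   
                          ┃                   
      G                   ┃                   
                          ┃                   


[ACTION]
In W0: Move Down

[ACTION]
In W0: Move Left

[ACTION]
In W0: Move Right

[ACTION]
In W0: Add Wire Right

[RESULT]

                 ┃ TabContainer            ┃  
                 ┠─────────────────────────┨  
                 ┃[config.yaml]│ notes.txt ┃  
                 ┃─────────────────────────┃  
                 ┃auth:                    ┃  
                 ┃  secret_key: 8080       ┃  
                 ┃  log_level: 4           ┃  
━━━━━━━━━━━━━━━━━┃  max_retries: 5432      ┃  
itBoard          ┃  buffer_size: 8080      ┃  
─────────────────┃  max_connections: 100   ┃  
 2 3 4 5 6 7     ┃  enable_ssl: production ┃  
                 ┗━━━━━━━━━━━━━━━━━━━━━━━━━┛  
                          ┃                   
 [.]─ ·                   ┃                   
                          ┃                   
      G                   ┃                   
                          ┃                   
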